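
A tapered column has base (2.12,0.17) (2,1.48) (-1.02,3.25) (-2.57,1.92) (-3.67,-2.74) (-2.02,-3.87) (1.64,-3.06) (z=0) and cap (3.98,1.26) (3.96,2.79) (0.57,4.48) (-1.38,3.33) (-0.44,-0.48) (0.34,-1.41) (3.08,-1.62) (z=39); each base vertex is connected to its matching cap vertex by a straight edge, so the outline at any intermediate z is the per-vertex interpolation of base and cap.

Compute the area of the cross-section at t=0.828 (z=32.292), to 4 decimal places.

Cross-section at t=0.828: each vertex is (1-t)·p0[i] + t·p1[i].
  v1: (1-0.828)·(2.12,0.17) + 0.828·(3.98,1.26) = (3.6601,1.0725)
  v2: (1-0.828)·(2,1.48) + 0.828·(3.96,2.79) = (3.6229,2.5647)
  v3: (1-0.828)·(-1.02,3.25) + 0.828·(0.57,4.48) = (0.2965,4.2684)
  v4: (1-0.828)·(-2.57,1.92) + 0.828·(-1.38,3.33) = (-1.5847,3.0875)
  v5: (1-0.828)·(-3.67,-2.74) + 0.828·(-0.44,-0.48) = (-0.9956,-0.8687)
  v6: (1-0.828)·(-2.02,-3.87) + 0.828·(0.34,-1.41) = (-0.0659,-1.8331)
  v7: (1-0.828)·(1.64,-3.06) + 0.828·(3.08,-1.62) = (2.8323,-1.8677)
Shoelace sum Σ(x_i·y_{i+1} − x_{i+1}·y_i):
  i=1: 3.6601·2.5647 − 3.6229·1.0725 = +5.5013 (running +5.5013)
  i=2: 3.6229·4.2684 − 0.2965·2.5647 = +14.7036 (running +20.2049)
  i=3: 0.2965·3.0875 − -1.5847·4.2684 = +7.6796 (running +27.8845)
  i=4: -1.5847·-0.8687 − -0.9956·3.0875 = +4.4504 (running +32.3349)
  i=5: -0.9956·-1.8331 − -0.0659·-0.8687 = +1.7677 (running +34.1026)
  i=6: -0.0659·-1.8677 − 2.8323·-1.8331 = +5.3151 (running +39.4177)
  i=7: 2.8323·1.0725 − 3.6601·-1.8677 = +9.8736 (running +49.2913)
Area = |Σ|/2 = |49.2913|/2 = 24.6457

Area at t=0.828: 24.6457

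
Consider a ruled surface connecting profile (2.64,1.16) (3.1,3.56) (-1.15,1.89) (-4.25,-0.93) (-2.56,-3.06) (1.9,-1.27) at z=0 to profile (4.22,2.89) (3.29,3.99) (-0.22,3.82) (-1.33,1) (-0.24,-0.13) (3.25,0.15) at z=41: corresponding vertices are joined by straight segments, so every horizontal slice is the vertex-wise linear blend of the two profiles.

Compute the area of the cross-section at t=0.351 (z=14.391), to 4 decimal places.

Cross-section at t=0.351: each vertex is (1-t)·p0[i] + t·p1[i].
  v1: (1-0.351)·(2.64,1.16) + 0.351·(4.22,2.89) = (3.1946,1.7672)
  v2: (1-0.351)·(3.1,3.56) + 0.351·(3.29,3.99) = (3.1667,3.7109)
  v3: (1-0.351)·(-1.15,1.89) + 0.351·(-0.22,3.82) = (-0.8236,2.5674)
  v4: (1-0.351)·(-4.25,-0.93) + 0.351·(-1.33,1) = (-3.2251,-0.2526)
  v5: (1-0.351)·(-2.56,-3.06) + 0.351·(-0.24,-0.13) = (-1.7457,-2.0316)
  v6: (1-0.351)·(1.9,-1.27) + 0.351·(3.25,0.15) = (2.3739,-0.7716)
Shoelace sum Σ(x_i·y_{i+1} − x_{i+1}·y_i):
  i=1: 3.1946·3.7109 − 3.1667·1.7672 = +6.2586 (running +6.2586)
  i=2: 3.1667·2.5674 − -0.8236·3.7109 = +11.1865 (running +17.4451)
  i=3: -0.8236·-0.2526 − -3.2251·2.5674 = +8.4882 (running +25.9332)
  i=4: -3.2251·-2.0316 − -1.7457·-0.2526 = +6.1111 (running +32.0443)
  i=5: -1.7457·-0.7716 − 2.3739·-2.0316 = +6.1696 (running +38.2139)
  i=6: 2.3739·1.7672 − 3.1946·-0.7716 = +6.6600 (running +44.8739)
Area = |Σ|/2 = |44.8739|/2 = 22.4369

Area at t=0.351: 22.4369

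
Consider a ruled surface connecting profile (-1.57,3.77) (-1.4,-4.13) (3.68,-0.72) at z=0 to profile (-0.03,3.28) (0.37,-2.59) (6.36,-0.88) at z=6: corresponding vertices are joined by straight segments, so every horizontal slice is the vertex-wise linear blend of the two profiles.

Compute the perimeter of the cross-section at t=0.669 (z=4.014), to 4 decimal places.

Perimeter at t=0.669: 20.0501

Cross-section at t=0.669: each vertex is (1-t)·p0[i] + t·p1[i].
  v1: (1-0.669)·(-1.57,3.77) + 0.669·(-0.03,3.28) = (-0.5397,3.4422)
  v2: (1-0.669)·(-1.4,-4.13) + 0.669·(0.37,-2.59) = (-0.2159,-3.0997)
  v3: (1-0.669)·(3.68,-0.72) + 0.669·(6.36,-0.88) = (5.4729,-0.8270)
Perimeter = Σ |v_{i+1} − v_i|:
  edge 1→2: √(0.3239² + -6.5419²) = 6.5499 (running 6.5499)
  edge 2→3: √(5.6888² + 2.2727²) = 6.1260 (running 12.6759)
  edge 3→1: √(-6.0127² + 4.2692²) = 7.3742 (running 20.0501)
Perimeter = 20.0501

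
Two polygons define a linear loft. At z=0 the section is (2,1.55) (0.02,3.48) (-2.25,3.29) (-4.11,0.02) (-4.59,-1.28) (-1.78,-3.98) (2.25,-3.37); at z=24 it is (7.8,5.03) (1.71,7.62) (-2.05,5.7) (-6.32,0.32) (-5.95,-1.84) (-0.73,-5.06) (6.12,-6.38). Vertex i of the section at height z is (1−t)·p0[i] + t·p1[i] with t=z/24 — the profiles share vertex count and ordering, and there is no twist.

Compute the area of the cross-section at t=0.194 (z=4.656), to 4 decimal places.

Area at t=0.194: 51.4691

Cross-section at t=0.194: each vertex is (1-t)·p0[i] + t·p1[i].
  v1: (1-0.194)·(2,1.55) + 0.194·(7.8,5.03) = (3.1252,2.2251)
  v2: (1-0.194)·(0.02,3.48) + 0.194·(1.71,7.62) = (0.3479,4.2832)
  v3: (1-0.194)·(-2.25,3.29) + 0.194·(-2.05,5.7) = (-2.2112,3.7575)
  v4: (1-0.194)·(-4.11,0.02) + 0.194·(-6.32,0.32) = (-4.5387,0.0782)
  v5: (1-0.194)·(-4.59,-1.28) + 0.194·(-5.95,-1.84) = (-4.8538,-1.3886)
  v6: (1-0.194)·(-1.78,-3.98) + 0.194·(-0.73,-5.06) = (-1.5763,-4.1895)
  v7: (1-0.194)·(2.25,-3.37) + 0.194·(6.12,-6.38) = (3.0008,-3.9539)
Shoelace sum Σ(x_i·y_{i+1} − x_{i+1}·y_i):
  i=1: 3.1252·4.2832 − 0.3479·2.2251 = +12.6117 (running +12.6117)
  i=2: 0.3479·3.7575 − -2.2112·4.2832 = +10.7780 (running +23.3897)
  i=3: -2.2112·0.0782 − -4.5387·3.7575 = +16.8816 (running +40.2713)
  i=4: -4.5387·-1.3886 − -4.8538·0.0782 = +6.6822 (running +46.9536)
  i=5: -4.8538·-4.1895 − -1.5763·-1.3886 = +18.1463 (running +65.0999)
  i=6: -1.5763·-3.9539 − 3.0008·-4.1895 = +18.8044 (running +83.9043)
  i=7: 3.0008·2.2251 − 3.1252·-3.9539 = +19.0339 (running +102.9383)
Area = |Σ|/2 = |102.9383|/2 = 51.4691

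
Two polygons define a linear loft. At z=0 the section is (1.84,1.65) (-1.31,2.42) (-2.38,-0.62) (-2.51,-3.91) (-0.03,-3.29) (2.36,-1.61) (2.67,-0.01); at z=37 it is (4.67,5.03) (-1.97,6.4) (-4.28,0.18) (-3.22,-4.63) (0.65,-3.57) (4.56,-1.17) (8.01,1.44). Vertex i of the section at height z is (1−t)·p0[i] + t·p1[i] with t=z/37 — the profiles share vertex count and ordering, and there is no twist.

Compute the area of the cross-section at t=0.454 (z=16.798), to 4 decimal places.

Cross-section at t=0.454: each vertex is (1-t)·p0[i] + t·p1[i].
  v1: (1-0.454)·(1.84,1.65) + 0.454·(4.67,5.03) = (3.1248,3.1845)
  v2: (1-0.454)·(-1.31,2.42) + 0.454·(-1.97,6.4) = (-1.6096,4.2269)
  v3: (1-0.454)·(-2.38,-0.62) + 0.454·(-4.28,0.18) = (-3.2426,-0.2568)
  v4: (1-0.454)·(-2.51,-3.91) + 0.454·(-3.22,-4.63) = (-2.8323,-4.2369)
  v5: (1-0.454)·(-0.03,-3.29) + 0.454·(0.65,-3.57) = (0.2787,-3.4171)
  v6: (1-0.454)·(2.36,-1.61) + 0.454·(4.56,-1.17) = (3.3588,-1.4102)
  v7: (1-0.454)·(2.67,-0.01) + 0.454·(8.01,1.44) = (5.0944,0.6483)
Shoelace sum Σ(x_i·y_{i+1} − x_{i+1}·y_i):
  i=1: 3.1248·4.2269 − -1.6096·3.1845 = +18.3343 (running +18.3343)
  i=2: -1.6096·-0.2568 − -3.2426·4.2269 = +14.1196 (running +32.4539)
  i=3: -3.2426·-4.2369 − -2.8323·-0.2568 = +13.0112 (running +45.4650)
  i=4: -2.8323·-3.4171 − 0.2787·-4.2369 = +10.8593 (running +56.3244)
  i=5: 0.2787·-1.4102 − 3.3588·-3.4171 = +11.0844 (running +67.4087)
  i=6: 3.3588·0.6483 − 5.0944·-1.4102 = +9.3618 (running +76.7705)
  i=7: 5.0944·3.1845 − 3.1248·0.6483 = +14.1973 (running +90.9678)
Area = |Σ|/2 = |90.9678|/2 = 45.4839

Area at t=0.454: 45.4839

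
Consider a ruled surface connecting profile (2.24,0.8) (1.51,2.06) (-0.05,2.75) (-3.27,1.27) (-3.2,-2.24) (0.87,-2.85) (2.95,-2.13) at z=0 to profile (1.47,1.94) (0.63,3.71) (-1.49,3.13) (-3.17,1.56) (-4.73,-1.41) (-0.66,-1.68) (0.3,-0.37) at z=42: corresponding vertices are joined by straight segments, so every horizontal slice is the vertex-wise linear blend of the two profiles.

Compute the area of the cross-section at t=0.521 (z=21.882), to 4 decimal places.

Cross-section at t=0.521: each vertex is (1-t)·p0[i] + t·p1[i].
  v1: (1-0.521)·(2.24,0.8) + 0.521·(1.47,1.94) = (1.8388,1.3939)
  v2: (1-0.521)·(1.51,2.06) + 0.521·(0.63,3.71) = (1.0515,2.9196)
  v3: (1-0.521)·(-0.05,2.75) + 0.521·(-1.49,3.13) = (-0.8002,2.9480)
  v4: (1-0.521)·(-3.27,1.27) + 0.521·(-3.17,1.56) = (-3.2179,1.4211)
  v5: (1-0.521)·(-3.2,-2.24) + 0.521·(-4.73,-1.41) = (-3.9971,-1.8076)
  v6: (1-0.521)·(0.87,-2.85) + 0.521·(-0.66,-1.68) = (0.0729,-2.2404)
  v7: (1-0.521)·(2.95,-2.13) + 0.521·(0.3,-0.37) = (1.5694,-1.2130)
Shoelace sum Σ(x_i·y_{i+1} − x_{i+1}·y_i):
  i=1: 1.8388·2.9196 − 1.0515·1.3939 = +3.9030 (running +3.9030)
  i=2: 1.0515·2.9480 − -0.8002·2.9196 = +5.4363 (running +9.3393)
  i=3: -0.8002·1.4211 − -3.2179·2.9480 = +8.3491 (running +17.6884)
  i=4: -3.2179·-1.8076 − -3.9971·1.4211 = +11.4969 (running +29.1852)
  i=5: -3.9971·-2.2404 − 0.0729·-1.8076 = +9.0870 (running +38.2722)
  i=6: 0.0729·-1.2130 − 1.5694·-2.2404 = +3.4276 (running +41.6998)
  i=7: 1.5694·1.3939 − 1.8388·-1.2130 = +4.4182 (running +46.1180)
Area = |Σ|/2 = |46.1180|/2 = 23.0590

Area at t=0.521: 23.0590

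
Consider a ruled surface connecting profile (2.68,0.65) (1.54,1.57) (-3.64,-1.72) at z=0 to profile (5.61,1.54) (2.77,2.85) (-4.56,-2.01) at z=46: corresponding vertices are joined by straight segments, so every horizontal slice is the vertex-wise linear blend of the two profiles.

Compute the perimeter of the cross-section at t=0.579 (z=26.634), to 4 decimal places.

Perimeter at t=0.579: 19.1669

Cross-section at t=0.579: each vertex is (1-t)·p0[i] + t·p1[i].
  v1: (1-0.579)·(2.68,0.65) + 0.579·(5.61,1.54) = (4.3765,1.1653)
  v2: (1-0.579)·(1.54,1.57) + 0.579·(2.77,2.85) = (2.2522,2.3111)
  v3: (1-0.579)·(-3.64,-1.72) + 0.579·(-4.56,-2.01) = (-4.1727,-1.8879)
Perimeter = Σ |v_{i+1} − v_i|:
  edge 1→2: √(-2.1243² + 1.1458²) = 2.4136 (running 2.4136)
  edge 2→3: √(-6.4248² + -4.1990²) = 7.6753 (running 10.0889)
  edge 3→1: √(8.5492² + 3.0532²) = 9.0780 (running 19.1669)
Perimeter = 19.1669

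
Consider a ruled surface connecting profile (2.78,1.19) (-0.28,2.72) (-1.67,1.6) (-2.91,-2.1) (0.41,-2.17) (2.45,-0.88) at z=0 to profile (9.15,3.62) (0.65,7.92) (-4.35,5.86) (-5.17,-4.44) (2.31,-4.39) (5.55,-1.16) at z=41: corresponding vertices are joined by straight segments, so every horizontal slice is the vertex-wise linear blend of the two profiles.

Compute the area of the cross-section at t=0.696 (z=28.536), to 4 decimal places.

Area at t=0.696: 80.9014

Cross-section at t=0.696: each vertex is (1-t)·p0[i] + t·p1[i].
  v1: (1-0.696)·(2.78,1.19) + 0.696·(9.15,3.62) = (7.2135,2.8813)
  v2: (1-0.696)·(-0.28,2.72) + 0.696·(0.65,7.92) = (0.3673,6.3392)
  v3: (1-0.696)·(-1.67,1.6) + 0.696·(-4.35,5.86) = (-3.5353,4.5650)
  v4: (1-0.696)·(-2.91,-2.1) + 0.696·(-5.17,-4.44) = (-4.4830,-3.7286)
  v5: (1-0.696)·(0.41,-2.17) + 0.696·(2.31,-4.39) = (1.7324,-3.7151)
  v6: (1-0.696)·(2.45,-0.88) + 0.696·(5.55,-1.16) = (4.6076,-1.0749)
Shoelace sum Σ(x_i·y_{i+1} − x_{i+1}·y_i):
  i=1: 7.2135·6.3392 − 0.3673·2.8813 = +44.6697 (running +44.6697)
  i=2: 0.3673·4.5650 − -3.5353·6.3392 = +24.0875 (running +68.7572)
  i=3: -3.5353·-3.7286 − -4.4830·4.5650 = +33.6463 (running +102.4035)
  i=4: -4.4830·-3.7151 − 1.7324·-3.7286 = +23.1142 (running +125.5177)
  i=5: 1.7324·-1.0749 − 4.6076·-3.7151 = +15.2557 (running +140.7734)
  i=6: 4.6076·2.8813 − 7.2135·-1.0749 = +21.0295 (running +161.8028)
Area = |Σ|/2 = |161.8028|/2 = 80.9014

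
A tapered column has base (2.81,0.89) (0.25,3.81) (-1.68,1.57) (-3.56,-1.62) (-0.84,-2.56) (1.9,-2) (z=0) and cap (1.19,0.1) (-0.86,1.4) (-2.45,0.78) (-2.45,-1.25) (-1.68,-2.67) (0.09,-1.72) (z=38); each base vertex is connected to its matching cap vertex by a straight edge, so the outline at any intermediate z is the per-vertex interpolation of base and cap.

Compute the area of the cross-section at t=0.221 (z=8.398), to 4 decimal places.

Area at t=0.221: 20.1262

Cross-section at t=0.221: each vertex is (1-t)·p0[i] + t·p1[i].
  v1: (1-0.221)·(2.81,0.89) + 0.221·(1.19,0.1) = (2.4520,0.7154)
  v2: (1-0.221)·(0.25,3.81) + 0.221·(-0.86,1.4) = (0.0047,3.2774)
  v3: (1-0.221)·(-1.68,1.57) + 0.221·(-2.45,0.78) = (-1.8502,1.3954)
  v4: (1-0.221)·(-3.56,-1.62) + 0.221·(-2.45,-1.25) = (-3.3147,-1.5382)
  v5: (1-0.221)·(-0.84,-2.56) + 0.221·(-1.68,-2.67) = (-1.0256,-2.5843)
  v6: (1-0.221)·(1.9,-2) + 0.221·(0.09,-1.72) = (1.5000,-1.9381)
Shoelace sum Σ(x_i·y_{i+1} − x_{i+1}·y_i):
  i=1: 2.4520·3.2774 − 0.0047·0.7154 = +8.0327 (running +8.0327)
  i=2: 0.0047·1.3954 − -1.8502·3.2774 = +6.0703 (running +14.1030)
  i=3: -1.8502·-1.5382 − -3.3147·1.3954 = +7.4713 (running +21.5744)
  i=4: -3.3147·-2.5843 − -1.0256·-1.5382 = +6.9885 (running +28.5629)
  i=5: -1.0256·-1.9381 − 1.5000·-2.5843 = +5.8643 (running +34.4271)
  i=6: 1.5000·0.7154 − 2.4520·-1.9381 = +5.8253 (running +40.2525)
Area = |Σ|/2 = |40.2525|/2 = 20.1262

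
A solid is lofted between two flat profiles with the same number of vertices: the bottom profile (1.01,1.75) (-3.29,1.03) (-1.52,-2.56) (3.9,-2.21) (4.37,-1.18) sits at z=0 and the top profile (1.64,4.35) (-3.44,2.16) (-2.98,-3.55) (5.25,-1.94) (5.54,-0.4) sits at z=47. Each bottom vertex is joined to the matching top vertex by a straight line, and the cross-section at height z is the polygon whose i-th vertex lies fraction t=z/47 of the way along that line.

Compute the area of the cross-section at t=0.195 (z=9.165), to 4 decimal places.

Cross-section at t=0.195: each vertex is (1-t)·p0[i] + t·p1[i].
  v1: (1-0.195)·(1.01,1.75) + 0.195·(1.64,4.35) = (1.1328,2.2570)
  v2: (1-0.195)·(-3.29,1.03) + 0.195·(-3.44,2.16) = (-3.3193,1.2504)
  v3: (1-0.195)·(-1.52,-2.56) + 0.195·(-2.98,-3.55) = (-1.8047,-2.7530)
  v4: (1-0.195)·(3.9,-2.21) + 0.195·(5.25,-1.94) = (4.1632,-2.1573)
  v5: (1-0.195)·(4.37,-1.18) + 0.195·(5.54,-0.4) = (4.5981,-1.0279)
Shoelace sum Σ(x_i·y_{i+1} − x_{i+1}·y_i):
  i=1: 1.1328·1.2504 − -3.3193·2.2570 = +8.9080 (running +8.9080)
  i=2: -3.3193·-2.7530 − -1.8047·1.2504 = +11.3946 (running +20.3026)
  i=3: -1.8047·-2.1573 − 4.1632·-2.7530 = +15.3550 (running +35.6576)
  i=4: 4.1632·-1.0279 − 4.5981·-2.1573 = +5.6404 (running +41.2980)
  i=5: 4.5981·2.2570 − 1.1328·-1.0279 = +11.5425 (running +52.8405)
Area = |Σ|/2 = |52.8405|/2 = 26.4202

Area at t=0.195: 26.4202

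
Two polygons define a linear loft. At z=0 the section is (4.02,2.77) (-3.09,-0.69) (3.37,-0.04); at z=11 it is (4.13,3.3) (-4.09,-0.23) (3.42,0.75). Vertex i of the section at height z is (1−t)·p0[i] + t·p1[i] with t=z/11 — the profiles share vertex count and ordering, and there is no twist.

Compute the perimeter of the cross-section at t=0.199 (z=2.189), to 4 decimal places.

Cross-section at t=0.199: each vertex is (1-t)·p0[i] + t·p1[i].
  v1: (1-0.199)·(4.02,2.77) + 0.199·(4.13,3.3) = (4.0419,2.8755)
  v2: (1-0.199)·(-3.09,-0.69) + 0.199·(-4.09,-0.23) = (-3.2890,-0.5985)
  v3: (1-0.199)·(3.37,-0.04) + 0.199·(3.42,0.75) = (3.3800,0.1172)
Perimeter = Σ |v_{i+1} − v_i|:
  edge 1→2: √(-7.3309² + -3.4739²) = 8.1123 (running 8.1123)
  edge 2→3: √(6.6689² + 0.7157²) = 6.7072 (running 14.8196)
  edge 3→1: √(0.6619² + 2.7583²) = 2.8366 (running 17.6562)
Perimeter = 17.6562

Perimeter at t=0.199: 17.6562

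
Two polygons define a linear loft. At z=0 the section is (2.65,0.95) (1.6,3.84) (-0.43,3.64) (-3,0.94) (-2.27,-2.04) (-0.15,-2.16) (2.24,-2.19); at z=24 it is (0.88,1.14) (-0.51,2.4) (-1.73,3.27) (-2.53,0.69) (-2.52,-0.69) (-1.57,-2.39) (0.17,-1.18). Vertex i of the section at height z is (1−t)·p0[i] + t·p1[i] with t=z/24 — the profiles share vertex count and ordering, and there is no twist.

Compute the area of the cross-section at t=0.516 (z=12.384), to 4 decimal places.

Cross-section at t=0.516: each vertex is (1-t)·p0[i] + t·p1[i].
  v1: (1-0.516)·(2.65,0.95) + 0.516·(0.88,1.14) = (1.7367,1.0480)
  v2: (1-0.516)·(1.6,3.84) + 0.516·(-0.51,2.4) = (0.5112,3.0970)
  v3: (1-0.516)·(-0.43,3.64) + 0.516·(-1.73,3.27) = (-1.1008,3.4491)
  v4: (1-0.516)·(-3,0.94) + 0.516·(-2.53,0.69) = (-2.7575,0.8110)
  v5: (1-0.516)·(-2.27,-2.04) + 0.516·(-2.52,-0.69) = (-2.3990,-1.3434)
  v6: (1-0.516)·(-0.15,-2.16) + 0.516·(-1.57,-2.39) = (-0.8827,-2.2787)
  v7: (1-0.516)·(2.24,-2.19) + 0.516·(0.17,-1.18) = (1.1719,-1.6688)
Shoelace sum Σ(x_i·y_{i+1} − x_{i+1}·y_i):
  i=1: 1.7367·3.0970 − 0.5112·1.0480 = +4.8426 (running +4.8426)
  i=2: 0.5112·3.4491 − -1.1008·3.0970 = +5.1724 (running +10.0151)
  i=3: -1.1008·0.8110 − -2.7575·3.4491 = +8.6180 (running +18.6331)
  i=4: -2.7575·-1.3434 − -2.3990·0.8110 = +5.6500 (running +24.2831)
  i=5: -2.3990·-2.2787 − -0.8827·-1.3434 = +4.2807 (running +28.5638)
  i=6: -0.8827·-1.6688 − 1.1719·-2.2787 = +4.1435 (running +32.7072)
  i=7: 1.1719·1.0480 − 1.7367·-1.6688 = +4.1264 (running +36.8337)
Area = |Σ|/2 = |36.8337|/2 = 18.4168

Area at t=0.516: 18.4168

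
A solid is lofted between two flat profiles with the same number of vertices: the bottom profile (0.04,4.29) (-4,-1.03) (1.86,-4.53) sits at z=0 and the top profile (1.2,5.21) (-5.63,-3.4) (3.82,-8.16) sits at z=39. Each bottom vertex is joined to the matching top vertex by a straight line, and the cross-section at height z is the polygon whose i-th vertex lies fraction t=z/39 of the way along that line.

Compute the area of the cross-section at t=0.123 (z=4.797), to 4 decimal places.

Cross-section at t=0.123: each vertex is (1-t)·p0[i] + t·p1[i].
  v1: (1-0.123)·(0.04,4.29) + 0.123·(1.2,5.21) = (0.1827,4.4032)
  v2: (1-0.123)·(-4,-1.03) + 0.123·(-5.63,-3.4) = (-4.2005,-1.3215)
  v3: (1-0.123)·(1.86,-4.53) + 0.123·(3.82,-8.16) = (2.1011,-4.9765)
Shoelace sum Σ(x_i·y_{i+1} − x_{i+1}·y_i):
  i=1: 0.1827·-1.3215 − -4.2005·4.4032 = +18.2540 (running +18.2540)
  i=2: -4.2005·-4.9765 − 2.1011·-1.3215 = +23.6803 (running +41.9343)
  i=3: 2.1011·4.4032 − 0.1827·-4.9765 = +10.1605 (running +52.0948)
Area = |Σ|/2 = |52.0948|/2 = 26.0474

Area at t=0.123: 26.0474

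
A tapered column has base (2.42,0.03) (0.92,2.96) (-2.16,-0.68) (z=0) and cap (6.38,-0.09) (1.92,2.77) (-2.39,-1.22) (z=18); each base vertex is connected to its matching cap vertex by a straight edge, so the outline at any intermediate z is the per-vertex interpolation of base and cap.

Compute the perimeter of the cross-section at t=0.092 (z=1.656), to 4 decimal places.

Cross-section at t=0.092: each vertex is (1-t)·p0[i] + t·p1[i].
  v1: (1-0.092)·(2.42,0.03) + 0.092·(6.38,-0.09) = (2.7843,0.0190)
  v2: (1-0.092)·(0.92,2.96) + 0.092·(1.92,2.77) = (1.0120,2.9425)
  v3: (1-0.092)·(-2.16,-0.68) + 0.092·(-2.39,-1.22) = (-2.1812,-0.7297)
Perimeter = Σ |v_{i+1} − v_i|:
  edge 1→2: √(-1.7723² + 2.9236²) = 3.4188 (running 3.4188)
  edge 2→3: √(-3.1932² + -3.6722²) = 4.8663 (running 8.2852)
  edge 3→1: √(4.9655² + 0.7486²) = 5.0216 (running 13.3068)
Perimeter = 13.3068

Perimeter at t=0.092: 13.3068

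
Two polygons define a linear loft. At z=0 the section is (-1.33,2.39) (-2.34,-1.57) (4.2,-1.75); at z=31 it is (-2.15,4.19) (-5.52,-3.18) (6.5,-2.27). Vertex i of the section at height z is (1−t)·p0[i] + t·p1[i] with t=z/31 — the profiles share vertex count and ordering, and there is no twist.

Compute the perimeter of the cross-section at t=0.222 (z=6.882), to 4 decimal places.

Cross-section at t=0.222: each vertex is (1-t)·p0[i] + t·p1[i].
  v1: (1-0.222)·(-1.33,2.39) + 0.222·(-2.15,4.19) = (-1.5120,2.7896)
  v2: (1-0.222)·(-2.34,-1.57) + 0.222·(-5.52,-3.18) = (-3.0460,-1.9274)
  v3: (1-0.222)·(4.2,-1.75) + 0.222·(6.5,-2.27) = (4.7106,-1.8654)
Perimeter = Σ |v_{i+1} − v_i|:
  edge 1→2: √(-1.5339² + -4.7170²) = 4.9602 (running 4.9602)
  edge 2→3: √(7.7566² + 0.0620²) = 7.7568 (running 12.7170)
  edge 3→1: √(-6.2226² + 4.6550²) = 7.7711 (running 20.4881)
Perimeter = 20.4881

Perimeter at t=0.222: 20.4881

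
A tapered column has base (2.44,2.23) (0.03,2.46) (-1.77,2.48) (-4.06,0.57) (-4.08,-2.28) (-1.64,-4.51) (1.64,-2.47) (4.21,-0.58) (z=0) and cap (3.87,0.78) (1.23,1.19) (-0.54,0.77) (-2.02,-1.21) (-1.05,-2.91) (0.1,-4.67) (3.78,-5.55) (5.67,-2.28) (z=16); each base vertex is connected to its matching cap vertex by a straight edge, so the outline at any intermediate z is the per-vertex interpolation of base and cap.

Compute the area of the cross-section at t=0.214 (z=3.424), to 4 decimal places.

Cross-section at t=0.214: each vertex is (1-t)·p0[i] + t·p1[i].
  v1: (1-0.214)·(2.44,2.23) + 0.214·(3.87,0.78) = (2.7460,1.9197)
  v2: (1-0.214)·(0.03,2.46) + 0.214·(1.23,1.19) = (0.2868,2.1882)
  v3: (1-0.214)·(-1.77,2.48) + 0.214·(-0.54,0.77) = (-1.5068,2.1141)
  v4: (1-0.214)·(-4.06,0.57) + 0.214·(-2.02,-1.21) = (-3.6234,0.1891)
  v5: (1-0.214)·(-4.08,-2.28) + 0.214·(-1.05,-2.91) = (-3.4316,-2.4148)
  v6: (1-0.214)·(-1.64,-4.51) + 0.214·(0.1,-4.67) = (-1.2676,-4.5442)
  v7: (1-0.214)·(1.64,-2.47) + 0.214·(3.78,-5.55) = (2.0980,-3.1291)
  v8: (1-0.214)·(4.21,-0.58) + 0.214·(5.67,-2.28) = (4.5224,-0.9438)
Shoelace sum Σ(x_i·y_{i+1} − x_{i+1}·y_i):
  i=1: 2.7460·2.1882 − 0.2868·1.9197 = +5.4583 (running +5.4583)
  i=2: 0.2868·2.1141 − -1.5068·2.1882 = +3.9035 (running +9.3618)
  i=3: -1.5068·0.1891 − -3.6234·2.1141 = +7.3753 (running +16.7371)
  i=4: -3.6234·-2.4148 − -3.4316·0.1891 = +9.3988 (running +26.1359)
  i=5: -3.4316·-4.5442 − -1.2676·-2.4148 = +12.5328 (running +38.6687)
  i=6: -1.2676·-3.1291 − 2.0980·-4.5442 = +13.5002 (running +52.1689)
  i=7: 2.0980·-0.9438 − 4.5224·-3.1291 = +12.1712 (running +64.3401)
  i=8: 4.5224·1.9197 − 2.7460·-0.9438 = +11.2734 (running +75.6135)
Area = |Σ|/2 = |75.6135|/2 = 37.8068

Area at t=0.214: 37.8068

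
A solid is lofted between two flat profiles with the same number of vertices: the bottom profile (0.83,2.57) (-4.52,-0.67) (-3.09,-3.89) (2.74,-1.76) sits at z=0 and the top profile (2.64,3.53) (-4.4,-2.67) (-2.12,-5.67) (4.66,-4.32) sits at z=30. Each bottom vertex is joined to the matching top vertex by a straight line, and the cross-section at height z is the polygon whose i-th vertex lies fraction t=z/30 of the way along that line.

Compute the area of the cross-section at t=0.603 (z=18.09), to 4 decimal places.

Area at t=0.603: 37.0097

Cross-section at t=0.603: each vertex is (1-t)·p0[i] + t·p1[i].
  v1: (1-0.603)·(0.83,2.57) + 0.603·(2.64,3.53) = (1.9214,3.1489)
  v2: (1-0.603)·(-4.52,-0.67) + 0.603·(-4.4,-2.67) = (-4.4476,-1.8760)
  v3: (1-0.603)·(-3.09,-3.89) + 0.603·(-2.12,-5.67) = (-2.5051,-4.9633)
  v4: (1-0.603)·(2.74,-1.76) + 0.603·(4.66,-4.32) = (3.8978,-3.3037)
Shoelace sum Σ(x_i·y_{i+1} − x_{i+1}·y_i):
  i=1: 1.9214·-1.8760 − -4.4476·3.1489 = +10.4005 (running +10.4005)
  i=2: -4.4476·-4.9633 − -2.5051·-1.8760 = +17.3756 (running +27.7761)
  i=3: -2.5051·-3.3037 − 3.8978·-4.9633 = +27.6219 (running +55.3980)
  i=4: 3.8978·3.1489 − 1.9214·-3.3037 = +18.6214 (running +74.0194)
Area = |Σ|/2 = |74.0194|/2 = 37.0097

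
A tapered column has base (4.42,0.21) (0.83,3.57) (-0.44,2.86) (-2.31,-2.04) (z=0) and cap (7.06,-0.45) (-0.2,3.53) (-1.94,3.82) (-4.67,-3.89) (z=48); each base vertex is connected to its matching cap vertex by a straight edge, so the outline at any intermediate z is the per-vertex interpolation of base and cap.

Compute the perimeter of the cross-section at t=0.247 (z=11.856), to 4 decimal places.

Cross-section at t=0.247: each vertex is (1-t)·p0[i] + t·p1[i].
  v1: (1-0.247)·(4.42,0.21) + 0.247·(7.06,-0.45) = (5.0721,0.0470)
  v2: (1-0.247)·(0.83,3.57) + 0.247·(-0.2,3.53) = (0.5756,3.5601)
  v3: (1-0.247)·(-0.44,2.86) + 0.247·(-1.94,3.82) = (-0.8105,3.0971)
  v4: (1-0.247)·(-2.31,-2.04) + 0.247·(-4.67,-3.89) = (-2.8929,-2.4970)
Perimeter = Σ |v_{i+1} − v_i|:
  edge 1→2: √(-4.4965² + 3.5131²) = 5.7062 (running 5.7062)
  edge 2→3: √(-1.3861² + -0.4630²) = 1.4614 (running 7.1676)
  edge 3→4: √(-2.0824² + -5.5941²) = 5.9691 (running 13.1367)
  edge 4→1: √(7.9650² + 2.5439²) = 8.3614 (running 21.4980)
Perimeter = 21.4980

Perimeter at t=0.247: 21.4980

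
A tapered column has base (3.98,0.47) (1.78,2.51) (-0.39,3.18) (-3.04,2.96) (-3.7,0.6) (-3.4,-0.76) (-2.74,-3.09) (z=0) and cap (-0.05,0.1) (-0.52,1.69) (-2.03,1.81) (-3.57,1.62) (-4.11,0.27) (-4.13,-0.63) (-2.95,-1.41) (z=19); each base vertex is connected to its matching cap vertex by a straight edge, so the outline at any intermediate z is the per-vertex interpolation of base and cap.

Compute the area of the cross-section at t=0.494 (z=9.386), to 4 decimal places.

Area at t=0.494: 17.8654

Cross-section at t=0.494: each vertex is (1-t)·p0[i] + t·p1[i].
  v1: (1-0.494)·(3.98,0.47) + 0.494·(-0.05,0.1) = (1.9892,0.2872)
  v2: (1-0.494)·(1.78,2.51) + 0.494·(-0.52,1.69) = (0.6438,2.1049)
  v3: (1-0.494)·(-0.39,3.18) + 0.494·(-2.03,1.81) = (-1.2002,2.5032)
  v4: (1-0.494)·(-3.04,2.96) + 0.494·(-3.57,1.62) = (-3.3018,2.2980)
  v5: (1-0.494)·(-3.7,0.6) + 0.494·(-4.11,0.27) = (-3.9025,0.4370)
  v6: (1-0.494)·(-3.4,-0.76) + 0.494·(-4.13,-0.63) = (-3.7606,-0.6958)
  v7: (1-0.494)·(-2.74,-3.09) + 0.494·(-2.95,-1.41) = (-2.8437,-2.2601)
Shoelace sum Σ(x_i·y_{i+1} − x_{i+1}·y_i):
  i=1: 1.9892·2.1049 − 0.6438·0.2872 = +4.0022 (running +4.0022)
  i=2: 0.6438·2.5032 − -1.2002·2.1049 = +4.1378 (running +8.1400)
  i=3: -1.2002·2.2980 − -3.3018·2.5032 = +5.5072 (running +13.6471)
  i=4: -3.3018·0.4370 − -3.9025·2.2980 = +7.5254 (running +21.1725)
  i=5: -3.9025·-0.6958 − -3.7606·0.4370 = +4.3586 (running +25.5311)
  i=6: -3.7606·-2.2601 − -2.8437·-0.6958 = +6.5207 (running +32.0518)
  i=7: -2.8437·0.2872 − 1.9892·-2.2601 = +3.6789 (running +35.7307)
Area = |Σ|/2 = |35.7307|/2 = 17.8654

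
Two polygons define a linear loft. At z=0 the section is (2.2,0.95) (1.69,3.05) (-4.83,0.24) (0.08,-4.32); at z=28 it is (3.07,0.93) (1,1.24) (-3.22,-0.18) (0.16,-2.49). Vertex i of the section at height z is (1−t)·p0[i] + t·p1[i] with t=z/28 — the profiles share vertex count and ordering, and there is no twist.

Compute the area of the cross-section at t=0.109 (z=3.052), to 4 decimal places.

Cross-section at t=0.109: each vertex is (1-t)·p0[i] + t·p1[i].
  v1: (1-0.109)·(2.2,0.95) + 0.109·(3.07,0.93) = (2.2948,0.9478)
  v2: (1-0.109)·(1.69,3.05) + 0.109·(1,1.24) = (1.6148,2.8527)
  v3: (1-0.109)·(-4.83,0.24) + 0.109·(-3.22,-0.18) = (-4.6545,0.1942)
  v4: (1-0.109)·(0.08,-4.32) + 0.109·(0.16,-2.49) = (0.0887,-4.1205)
Shoelace sum Σ(x_i·y_{i+1} − x_{i+1}·y_i):
  i=1: 2.2948·2.8527 − 1.6148·0.9478 = +5.0160 (running +5.0160)
  i=2: 1.6148·0.1942 − -4.6545·2.8527 = +13.5916 (running +18.6075)
  i=3: -4.6545·-4.1205 − 0.0887·0.1942 = +19.1618 (running +37.7694)
  i=4: 0.0887·0.9478 − 2.2948·-4.1205 = +9.5400 (running +47.3094)
Area = |Σ|/2 = |47.3094|/2 = 23.6547

Area at t=0.109: 23.6547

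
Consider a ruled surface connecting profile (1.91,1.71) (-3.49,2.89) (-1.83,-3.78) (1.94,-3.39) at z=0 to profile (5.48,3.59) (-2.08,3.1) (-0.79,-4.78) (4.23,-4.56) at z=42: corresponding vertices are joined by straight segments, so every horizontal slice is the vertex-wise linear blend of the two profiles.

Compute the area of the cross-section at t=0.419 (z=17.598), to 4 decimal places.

Cross-section at t=0.419: each vertex is (1-t)·p0[i] + t·p1[i].
  v1: (1-0.419)·(1.91,1.71) + 0.419·(5.48,3.59) = (3.4058,2.4977)
  v2: (1-0.419)·(-3.49,2.89) + 0.419·(-2.08,3.1) = (-2.8992,2.9780)
  v3: (1-0.419)·(-1.83,-3.78) + 0.419·(-0.79,-4.78) = (-1.3942,-4.1990)
  v4: (1-0.419)·(1.94,-3.39) + 0.419·(4.23,-4.56) = (2.8995,-3.8802)
Shoelace sum Σ(x_i·y_{i+1} − x_{i+1}·y_i):
  i=1: 3.4058·2.9780 − -2.8992·2.4977 = +17.3839 (running +17.3839)
  i=2: -2.8992·-4.1990 − -1.3942·2.9780 = +16.3258 (running +33.7098)
  i=3: -1.3942·-3.8802 − 2.8995·-4.1990 = +17.5850 (running +51.2948)
  i=4: 2.8995·2.4977 − 3.4058·-3.8802 = +20.4576 (running +71.7523)
Area = |Σ|/2 = |71.7523|/2 = 35.8762

Area at t=0.419: 35.8762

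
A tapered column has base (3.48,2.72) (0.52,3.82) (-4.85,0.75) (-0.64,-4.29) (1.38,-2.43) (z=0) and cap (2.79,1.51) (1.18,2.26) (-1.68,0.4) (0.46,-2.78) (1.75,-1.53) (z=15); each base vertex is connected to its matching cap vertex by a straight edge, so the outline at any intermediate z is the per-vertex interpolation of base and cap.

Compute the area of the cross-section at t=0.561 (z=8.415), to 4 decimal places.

Cross-section at t=0.561: each vertex is (1-t)·p0[i] + t·p1[i].
  v1: (1-0.561)·(3.48,2.72) + 0.561·(2.79,1.51) = (3.0929,2.0412)
  v2: (1-0.561)·(0.52,3.82) + 0.561·(1.18,2.26) = (0.8903,2.9448)
  v3: (1-0.561)·(-4.85,0.75) + 0.561·(-1.68,0.4) = (-3.0716,0.5536)
  v4: (1-0.561)·(-0.64,-4.29) + 0.561·(0.46,-2.78) = (-0.0229,-3.4429)
  v5: (1-0.561)·(1.38,-2.43) + 0.561·(1.75,-1.53) = (1.5876,-1.9251)
Shoelace sum Σ(x_i·y_{i+1} − x_{i+1}·y_i):
  i=1: 3.0929·2.9448 − 0.8903·2.0412 = +7.2909 (running +7.2909)
  i=2: 0.8903·0.5536 − -3.0716·2.9448 = +9.5384 (running +16.8293)
  i=3: -3.0716·-3.4429 − -0.0229·0.5536 = +10.5880 (running +27.4172)
  i=4: -0.0229·-1.9251 − 1.5876·-3.4429 = +5.5099 (running +32.9272)
  i=5: 1.5876·2.0412 − 3.0929·-1.9251 = +9.1947 (running +42.1219)
Area = |Σ|/2 = |42.1219|/2 = 21.0609

Area at t=0.561: 21.0609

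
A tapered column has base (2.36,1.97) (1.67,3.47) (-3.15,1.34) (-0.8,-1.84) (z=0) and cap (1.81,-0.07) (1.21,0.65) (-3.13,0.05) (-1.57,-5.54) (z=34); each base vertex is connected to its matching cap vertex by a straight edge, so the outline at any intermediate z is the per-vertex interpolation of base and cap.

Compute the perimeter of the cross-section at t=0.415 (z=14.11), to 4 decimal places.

Perimeter at t=0.415: 16.3962

Cross-section at t=0.415: each vertex is (1-t)·p0[i] + t·p1[i].
  v1: (1-0.415)·(2.36,1.97) + 0.415·(1.81,-0.07) = (2.1317,1.1234)
  v2: (1-0.415)·(1.67,3.47) + 0.415·(1.21,0.65) = (1.4791,2.2997)
  v3: (1-0.415)·(-3.15,1.34) + 0.415·(-3.13,0.05) = (-3.1417,0.8047)
  v4: (1-0.415)·(-0.8,-1.84) + 0.415·(-1.57,-5.54) = (-1.1195,-3.3755)
Perimeter = Σ |v_{i+1} − v_i|:
  edge 1→2: √(-0.6526² + 1.1763²) = 1.3452 (running 1.3452)
  edge 2→3: √(-4.6208² + -1.4950²) = 4.8566 (running 6.2019)
  edge 3→4: √(2.0221² + -4.1801²) = 4.6436 (running 10.8454)
  edge 4→1: √(3.2513² + 4.4989²) = 5.5508 (running 16.3962)
Perimeter = 16.3962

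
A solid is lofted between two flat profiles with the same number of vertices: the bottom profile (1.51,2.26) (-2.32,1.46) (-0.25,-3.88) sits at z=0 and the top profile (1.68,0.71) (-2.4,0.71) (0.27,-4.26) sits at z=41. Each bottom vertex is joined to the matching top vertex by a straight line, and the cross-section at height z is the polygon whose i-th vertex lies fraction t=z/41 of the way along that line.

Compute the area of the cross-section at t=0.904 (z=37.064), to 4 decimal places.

Cross-section at t=0.904: each vertex is (1-t)·p0[i] + t·p1[i].
  v1: (1-0.904)·(1.51,2.26) + 0.904·(1.68,0.71) = (1.6637,0.8588)
  v2: (1-0.904)·(-2.32,1.46) + 0.904·(-2.4,0.71) = (-2.3923,0.7820)
  v3: (1-0.904)·(-0.25,-3.88) + 0.904·(0.27,-4.26) = (0.2201,-4.2235)
Shoelace sum Σ(x_i·y_{i+1} − x_{i+1}·y_i):
  i=1: 1.6637·0.7820 − -2.3923·0.8588 = +3.3555 (running +3.3555)
  i=2: -2.3923·-4.2235 − 0.2201·0.7820 = +9.9319 (running +13.2874)
  i=3: 0.2201·0.8588 − 1.6637·-4.2235 = +7.2156 (running +20.5030)
Area = |Σ|/2 = |20.5030|/2 = 10.2515

Area at t=0.904: 10.2515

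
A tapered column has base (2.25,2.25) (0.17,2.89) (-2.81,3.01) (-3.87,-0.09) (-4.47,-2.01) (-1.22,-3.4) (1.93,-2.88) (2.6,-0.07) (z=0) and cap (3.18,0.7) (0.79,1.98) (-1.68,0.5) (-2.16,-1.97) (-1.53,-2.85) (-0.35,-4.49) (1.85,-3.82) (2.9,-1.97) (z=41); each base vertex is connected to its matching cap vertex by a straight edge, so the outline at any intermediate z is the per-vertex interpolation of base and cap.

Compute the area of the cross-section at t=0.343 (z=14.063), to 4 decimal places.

Cross-section at t=0.343: each vertex is (1-t)·p0[i] + t·p1[i].
  v1: (1-0.343)·(2.25,2.25) + 0.343·(3.18,0.7) = (2.5690,1.7184)
  v2: (1-0.343)·(0.17,2.89) + 0.343·(0.79,1.98) = (0.3827,2.5779)
  v3: (1-0.343)·(-2.81,3.01) + 0.343·(-1.68,0.5) = (-2.4224,2.1491)
  v4: (1-0.343)·(-3.87,-0.09) + 0.343·(-2.16,-1.97) = (-3.2835,-0.7348)
  v5: (1-0.343)·(-4.47,-2.01) + 0.343·(-1.53,-2.85) = (-3.4616,-2.2981)
  v6: (1-0.343)·(-1.22,-3.4) + 0.343·(-0.35,-4.49) = (-0.9216,-3.7739)
  v7: (1-0.343)·(1.93,-2.88) + 0.343·(1.85,-3.82) = (1.9026,-3.2024)
  v8: (1-0.343)·(2.6,-0.07) + 0.343·(2.9,-1.97) = (2.7029,-0.7217)
Shoelace sum Σ(x_i·y_{i+1} − x_{i+1}·y_i):
  i=1: 2.5690·2.5779 − 0.3827·1.7184 = +5.9650 (running +5.9650)
  i=2: 0.3827·2.1491 − -2.4224·2.5779 = +7.0670 (running +13.0320)
  i=3: -2.4224·-0.7348 − -3.2835·2.1491 = +8.8365 (running +21.8685)
  i=4: -3.2835·-2.2981 − -3.4616·-0.7348 = +5.0021 (running +26.8706)
  i=5: -3.4616·-3.7739 − -0.9216·-2.2981 = +10.9456 (running +37.8162)
  i=6: -0.9216·-3.2024 − 1.9026·-3.7739 = +10.1313 (running +47.9476)
  i=7: 1.9026·-0.7217 − 2.7029·-3.2024 = +7.2827 (running +55.2303)
  i=8: 2.7029·1.7184 − 2.5690·-0.7217 = +6.4986 (running +61.7289)
Area = |Σ|/2 = |61.7289|/2 = 30.8644

Area at t=0.343: 30.8644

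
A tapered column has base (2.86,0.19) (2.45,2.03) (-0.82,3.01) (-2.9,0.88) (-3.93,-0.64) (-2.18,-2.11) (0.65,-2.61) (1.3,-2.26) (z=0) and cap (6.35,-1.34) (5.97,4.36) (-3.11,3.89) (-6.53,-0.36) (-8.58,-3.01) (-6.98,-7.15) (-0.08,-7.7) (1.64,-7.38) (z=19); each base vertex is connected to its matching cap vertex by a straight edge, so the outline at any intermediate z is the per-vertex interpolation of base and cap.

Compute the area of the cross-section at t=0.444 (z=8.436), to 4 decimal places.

Cross-section at t=0.444: each vertex is (1-t)·p0[i] + t·p1[i].
  v1: (1-0.444)·(2.86,0.19) + 0.444·(6.35,-1.34) = (4.4096,-0.4893)
  v2: (1-0.444)·(2.45,2.03) + 0.444·(5.97,4.36) = (4.0129,3.0645)
  v3: (1-0.444)·(-0.82,3.01) + 0.444·(-3.11,3.89) = (-1.8368,3.4007)
  v4: (1-0.444)·(-2.9,0.88) + 0.444·(-6.53,-0.36) = (-4.5117,0.3294)
  v5: (1-0.444)·(-3.93,-0.64) + 0.444·(-8.58,-3.01) = (-5.9946,-1.6923)
  v6: (1-0.444)·(-2.18,-2.11) + 0.444·(-6.98,-7.15) = (-4.3112,-4.3478)
  v7: (1-0.444)·(0.65,-2.61) + 0.444·(-0.08,-7.7) = (0.3259,-4.8700)
  v8: (1-0.444)·(1.3,-2.26) + 0.444·(1.64,-7.38) = (1.4510,-4.5333)
Shoelace sum Σ(x_i·y_{i+1} − x_{i+1}·y_i):
  i=1: 4.4096·3.0645 − 4.0129·-0.4893 = +15.4768 (running +15.4768)
  i=2: 4.0129·3.4007 − -1.8368·3.0645 = +19.2755 (running +34.7522)
  i=3: -1.8368·0.3294 − -4.5117·3.4007 = +14.7380 (running +49.4902)
  i=4: -4.5117·-1.6923 − -5.9946·0.3294 = +9.6100 (running +59.1002)
  i=5: -5.9946·-4.3478 − -4.3112·-1.6923 = +18.7673 (running +77.8675)
  i=6: -4.3112·-4.8700 − 0.3259·-4.3478 = +22.4122 (running +100.2797)
  i=7: 0.3259·-4.5333 − 1.4510·-4.8700 = +5.5888 (running +105.8685)
  i=8: 1.4510·-0.4893 − 4.4096·-4.5333 = +19.2798 (running +125.1483)
Area = |Σ|/2 = |125.1483|/2 = 62.5742

Area at t=0.444: 62.5742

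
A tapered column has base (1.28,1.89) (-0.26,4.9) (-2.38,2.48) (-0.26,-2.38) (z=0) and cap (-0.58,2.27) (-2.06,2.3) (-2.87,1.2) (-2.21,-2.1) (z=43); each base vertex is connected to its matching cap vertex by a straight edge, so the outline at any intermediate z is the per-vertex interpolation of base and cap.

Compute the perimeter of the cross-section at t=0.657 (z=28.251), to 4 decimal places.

Perimeter at t=0.657: 12.4600

Cross-section at t=0.657: each vertex is (1-t)·p0[i] + t·p1[i].
  v1: (1-0.657)·(1.28,1.89) + 0.657·(-0.58,2.27) = (0.0580,2.1397)
  v2: (1-0.657)·(-0.26,4.9) + 0.657·(-2.06,2.3) = (-1.4426,3.1918)
  v3: (1-0.657)·(-2.38,2.48) + 0.657·(-2.87,1.2) = (-2.7019,1.6390)
  v4: (1-0.657)·(-0.26,-2.38) + 0.657·(-2.21,-2.1) = (-1.5412,-2.1960)
Perimeter = Σ |v_{i+1} − v_i|:
  edge 1→2: √(-1.5006² + 1.0521²) = 1.8327 (running 1.8327)
  edge 2→3: √(-1.2593² + -1.5528²) = 1.9992 (running 3.8319)
  edge 3→4: √(1.1608² + -3.8351²) = 4.0069 (running 7.8388)
  edge 4→1: √(1.5991² + 4.3357²) = 4.6212 (running 12.4600)
Perimeter = 12.4600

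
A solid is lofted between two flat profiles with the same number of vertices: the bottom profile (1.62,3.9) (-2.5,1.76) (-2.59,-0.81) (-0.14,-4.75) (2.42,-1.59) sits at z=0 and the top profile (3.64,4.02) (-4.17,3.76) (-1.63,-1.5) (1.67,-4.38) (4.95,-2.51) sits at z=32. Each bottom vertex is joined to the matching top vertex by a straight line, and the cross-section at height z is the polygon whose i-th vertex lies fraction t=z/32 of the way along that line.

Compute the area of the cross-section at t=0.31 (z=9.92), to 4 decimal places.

Cross-section at t=0.31: each vertex is (1-t)·p0[i] + t·p1[i].
  v1: (1-0.31)·(1.62,3.9) + 0.31·(3.64,4.02) = (2.2462,3.9372)
  v2: (1-0.31)·(-2.5,1.76) + 0.31·(-4.17,3.76) = (-3.0177,2.3800)
  v3: (1-0.31)·(-2.59,-0.81) + 0.31·(-1.63,-1.5) = (-2.2924,-1.0239)
  v4: (1-0.31)·(-0.14,-4.75) + 0.31·(1.67,-4.38) = (0.4211,-4.6353)
  v5: (1-0.31)·(2.42,-1.59) + 0.31·(4.95,-2.51) = (3.2043,-1.8752)
Shoelace sum Σ(x_i·y_{i+1} − x_{i+1}·y_i):
  i=1: 2.2462·2.3800 − -3.0177·3.9372 = +17.2272 (running +17.2272)
  i=2: -3.0177·-1.0239 − -2.2924·2.3800 = +8.5457 (running +25.7730)
  i=3: -2.2924·-4.6353 − 0.4211·-1.0239 = +11.0571 (running +36.8301)
  i=4: 0.4211·-1.8752 − 3.2043·-4.6353 = +14.0632 (running +50.8934)
  i=5: 3.2043·3.9372 − 2.2462·-1.8752 = +16.8280 (running +67.7214)
Area = |Σ|/2 = |67.7214|/2 = 33.8607

Area at t=0.31: 33.8607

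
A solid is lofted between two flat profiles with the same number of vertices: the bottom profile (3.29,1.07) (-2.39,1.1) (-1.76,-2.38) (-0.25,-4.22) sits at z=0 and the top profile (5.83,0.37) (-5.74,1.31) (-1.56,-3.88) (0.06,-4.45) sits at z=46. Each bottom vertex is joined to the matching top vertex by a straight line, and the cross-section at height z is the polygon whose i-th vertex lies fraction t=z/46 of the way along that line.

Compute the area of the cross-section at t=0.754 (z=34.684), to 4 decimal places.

Area at t=0.754: 29.1862

Cross-section at t=0.754: each vertex is (1-t)·p0[i] + t·p1[i].
  v1: (1-0.754)·(3.29,1.07) + 0.754·(5.83,0.37) = (5.2052,0.5422)
  v2: (1-0.754)·(-2.39,1.1) + 0.754·(-5.74,1.31) = (-4.9159,1.2583)
  v3: (1-0.754)·(-1.76,-2.38) + 0.754·(-1.56,-3.88) = (-1.6092,-3.5110)
  v4: (1-0.754)·(-0.25,-4.22) + 0.754·(0.06,-4.45) = (-0.0163,-4.3934)
Shoelace sum Σ(x_i·y_{i+1} − x_{i+1}·y_i):
  i=1: 5.2052·1.2583 − -4.9159·0.5422 = +9.2153 (running +9.2153)
  i=2: -4.9159·-3.5110 − -1.6092·1.2583 = +19.2846 (running +28.4999)
  i=3: -1.6092·-4.3934 − -0.0163·-3.5110 = +7.0128 (running +35.5127)
  i=4: -0.0163·0.5422 − 5.2052·-4.3934 = +22.8596 (running +58.3723)
Area = |Σ|/2 = |58.3723|/2 = 29.1862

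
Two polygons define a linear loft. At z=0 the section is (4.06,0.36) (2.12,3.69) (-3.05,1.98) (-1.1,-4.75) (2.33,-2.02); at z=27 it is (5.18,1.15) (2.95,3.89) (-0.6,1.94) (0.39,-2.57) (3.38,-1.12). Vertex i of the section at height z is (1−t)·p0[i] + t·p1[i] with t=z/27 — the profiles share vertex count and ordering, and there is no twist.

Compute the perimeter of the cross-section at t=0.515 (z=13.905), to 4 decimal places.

Perimeter at t=0.515: 20.8909

Cross-section at t=0.515: each vertex is (1-t)·p0[i] + t·p1[i].
  v1: (1-0.515)·(4.06,0.36) + 0.515·(5.18,1.15) = (4.6368,0.7668)
  v2: (1-0.515)·(2.12,3.69) + 0.515·(2.95,3.89) = (2.5475,3.7930)
  v3: (1-0.515)·(-3.05,1.98) + 0.515·(-0.6,1.94) = (-1.7882,1.9594)
  v4: (1-0.515)·(-1.1,-4.75) + 0.515·(0.39,-2.57) = (-0.3327,-3.6273)
  v5: (1-0.515)·(2.33,-2.02) + 0.515·(3.38,-1.12) = (2.8708,-1.5565)
Perimeter = Σ |v_{i+1} − v_i|:
  edge 1→2: √(-2.0893² + 3.0262²) = 3.6774 (running 3.6774)
  edge 2→3: √(-4.3357² + -1.8336²) = 4.7075 (running 8.3848)
  edge 3→4: √(1.4556² + -5.5867²) = 5.7732 (running 14.1581)
  edge 4→5: √(3.2034² + 2.0708²) = 3.8144 (running 17.9725)
  edge 5→1: √(1.7660² + 2.3234²) = 2.9184 (running 20.8909)
Perimeter = 20.8909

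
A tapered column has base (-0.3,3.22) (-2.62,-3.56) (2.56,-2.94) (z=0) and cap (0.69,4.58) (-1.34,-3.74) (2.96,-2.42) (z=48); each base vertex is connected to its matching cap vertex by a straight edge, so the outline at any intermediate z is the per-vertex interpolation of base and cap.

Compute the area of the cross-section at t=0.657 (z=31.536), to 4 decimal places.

Cross-section at t=0.657: each vertex is (1-t)·p0[i] + t·p1[i].
  v1: (1-0.657)·(-0.3,3.22) + 0.657·(0.69,4.58) = (0.3504,4.1135)
  v2: (1-0.657)·(-2.62,-3.56) + 0.657·(-1.34,-3.74) = (-1.7790,-3.6783)
  v3: (1-0.657)·(2.56,-2.94) + 0.657·(2.96,-2.42) = (2.8228,-2.5984)
Shoelace sum Σ(x_i·y_{i+1} − x_{i+1}·y_i):
  i=1: 0.3504·-3.6783 − -1.7790·4.1135 = +6.0291 (running +6.0291)
  i=2: -1.7790·-2.5984 − 2.8228·-3.6783 = +15.0056 (running +21.0347)
  i=3: 2.8228·4.1135 − 0.3504·-2.5984 = +12.5222 (running +33.5569)
Area = |Σ|/2 = |33.5569|/2 = 16.7785

Area at t=0.657: 16.7785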